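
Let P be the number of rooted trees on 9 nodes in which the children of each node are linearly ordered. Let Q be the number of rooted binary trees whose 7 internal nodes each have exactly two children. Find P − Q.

1001

A rooted plane tree on 9 nodes has 8 edges, and such trees are counted by C_8. So P = C_8 = 1430.
Full binary trees with n internal nodes are counted by C_n; here n = 7. So Q = C_7 = 429.
P − Q = 1430 − 429 = 1001.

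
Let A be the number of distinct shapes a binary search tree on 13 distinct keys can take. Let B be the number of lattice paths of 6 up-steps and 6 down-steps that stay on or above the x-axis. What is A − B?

Binary trees (left/right distinguished) on n nodes are counted by C_n; here n = 13. So A = C_13 = 742900.
Paths of 6 up- and 6 down-steps that never dip below the axis are Dyck paths; their count is C_6. So B = C_6 = 132.
A − B = 742900 − 132 = 742768.

742768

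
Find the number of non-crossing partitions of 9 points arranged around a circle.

Non-crossing partitions of an n-element set are counted by C_n; here n = 9.
C_9 = C(18,9)/10 = 48620/10 = 4862.

4862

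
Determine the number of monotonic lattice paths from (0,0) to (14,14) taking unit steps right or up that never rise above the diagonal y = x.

2674440

Sub-diagonal monotone paths from (0,0) to (14,14) biject with Dyck paths of semilength 14, giving C_14.
C_14 = C(28,14)/15 = 40116600/15 = 2674440.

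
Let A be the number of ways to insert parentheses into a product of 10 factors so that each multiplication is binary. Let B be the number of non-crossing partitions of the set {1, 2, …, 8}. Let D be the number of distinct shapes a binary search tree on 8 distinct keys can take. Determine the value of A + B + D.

Bracketing 10 factors into binary products is counted by C_{10−1} = C_9. So A = C_9 = 4862.
The non-crossing partitions of [8] form a lattice of size C_8. So B = C_8 = 1430.
Rooted binary trees with 8 nodes (each child slot possibly empty) number C_8. So D = C_8 = 1430.
A + B + D = 4862 + 1430 + 1430 = 7722.

7722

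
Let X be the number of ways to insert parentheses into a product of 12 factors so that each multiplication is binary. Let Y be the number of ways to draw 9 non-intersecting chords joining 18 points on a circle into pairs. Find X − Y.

53924

Ways to associate a product of 12 factors correspond to binary trees on 12 leaves, so the count is C_11. So X = C_11 = 58786.
Non-crossing perfect matchings of 2n points on a circle are counted by C_n; with 18 points, n = 9. So Y = C_9 = 4862.
X − Y = 58786 − 4862 = 53924.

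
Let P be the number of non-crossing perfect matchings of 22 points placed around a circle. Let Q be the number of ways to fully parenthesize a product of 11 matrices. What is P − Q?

41990

Pairing 22 circle points by 11 non-crossing chords gives C_11 matchings. So P = C_11 = 58786.
Parenthesizations of m factors correspond to full binary trees with m leaves, counted by C_{m−1}; m = 11 gives C_10. So Q = C_10 = 16796.
P − Q = 58786 − 16796 = 41990.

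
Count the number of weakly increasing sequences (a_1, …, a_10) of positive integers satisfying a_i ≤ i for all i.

Such sub-staircase sequences of length n are counted by C_n; here n = 10.
C_10 = C_9 · 2(2·9+1)/(9+2) = 4862 · 38/11 = 16796.

16796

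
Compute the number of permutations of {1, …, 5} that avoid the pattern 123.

42

For any fixed pattern of length 3, the pattern-avoiding permutations of [5] number C_5.
C_5 = 42.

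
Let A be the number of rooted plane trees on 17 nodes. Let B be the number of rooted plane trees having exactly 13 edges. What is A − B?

34614770

A rooted plane tree on 17 nodes has 16 edges, and such trees are counted by C_16. So A = C_16 = 35357670.
Rooted ordered trees with n edges are counted by C_n; here n = 13. So B = C_13 = 742900.
A − B = 35357670 − 742900 = 34614770.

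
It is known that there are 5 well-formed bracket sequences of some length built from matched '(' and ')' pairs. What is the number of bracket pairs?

3

Balanced strings of n bracket-pairs are counted by C_n, and C_3 = 5.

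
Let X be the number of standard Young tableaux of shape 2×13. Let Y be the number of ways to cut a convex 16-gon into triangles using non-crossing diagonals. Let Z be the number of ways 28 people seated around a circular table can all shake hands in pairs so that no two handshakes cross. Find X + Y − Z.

By the hook-length formula (or a Dyck-path bijection), SYT of shape 2×13 number C_13. So X = C_13 = 742900.
Triangulations of a convex m-gon are counted by C_{m−2}; with m = 16 this is C_14. So Y = C_14 = 2674440.
With 28 = 2·14 people, non-crossing handshake pairings are non-crossing perfect matchings on a circle, counted by C_14. So Z = C_14 = 2674440.
X + Y − Z = 742900 + 2674440 − 2674440 = 742900.

742900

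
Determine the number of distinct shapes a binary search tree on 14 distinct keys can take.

2674440

Rooted binary trees with 14 nodes (each child slot possibly empty) number C_14.
C_14 = 2674440.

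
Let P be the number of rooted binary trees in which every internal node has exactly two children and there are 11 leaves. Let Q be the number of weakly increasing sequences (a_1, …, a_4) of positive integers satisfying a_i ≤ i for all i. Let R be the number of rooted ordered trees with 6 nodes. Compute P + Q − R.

16768

Full binary trees with 11 leaves have 11−1 = 10 internal nodes, so there are C_10 of them. So P = C_10 = 16796.
Weakly increasing sequences with a_i ≤ i biject with Dyck paths of semilength 4, so there are C_4. So Q = C_4 = 14.
A rooted plane tree on 6 nodes has 5 edges, and such trees are counted by C_5. So R = C_5 = 42.
P + Q − R = 16796 + 14 − 42 = 16768.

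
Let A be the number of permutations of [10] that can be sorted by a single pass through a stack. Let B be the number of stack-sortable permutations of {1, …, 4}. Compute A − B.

16782

Stack-sortable permutations are exactly the 231-avoiding ones, counted by C_n; here n = 10. So A = C_10 = 16796.
Stack-sortable permutations are exactly the 231-avoiding ones, counted by C_n; here n = 4. So B = C_4 = 14.
A − B = 16796 − 14 = 16782.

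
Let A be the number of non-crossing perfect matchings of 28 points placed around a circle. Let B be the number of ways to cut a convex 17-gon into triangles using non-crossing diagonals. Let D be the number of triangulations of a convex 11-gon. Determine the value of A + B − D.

12364423

Non-crossing perfect matchings of 2n points on a circle are counted by C_n; with 28 points, n = 14. So A = C_14 = 2674440.
A convex 17-gon is triangulated into 15 triangles, and the number of such triangulations is the Catalan number C_{17−2} = C_15. So B = C_15 = 9694845.
Triangulations of a convex m-gon are counted by C_{m−2}; with m = 11 this is C_9. So D = C_9 = 4862.
A + B − D = 2674440 + 9694845 − 4862 = 12364423.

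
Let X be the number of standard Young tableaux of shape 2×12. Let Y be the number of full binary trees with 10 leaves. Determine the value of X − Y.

203150

Standard Young tableaux of shape 2×n are counted by C_n; here n = 12. So X = C_12 = 208012.
Full binary trees with 10 leaves have 10−1 = 9 internal nodes, so there are C_9 of them. So Y = C_9 = 4862.
X − Y = 208012 − 4862 = 203150.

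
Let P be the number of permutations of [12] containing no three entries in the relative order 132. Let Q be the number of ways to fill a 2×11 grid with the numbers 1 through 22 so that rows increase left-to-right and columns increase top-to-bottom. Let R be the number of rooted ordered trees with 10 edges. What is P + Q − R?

Permutations of [n] avoiding any single length-3 pattern are counted by C_n; here n = 12. So P = C_12 = 208012.
Standard Young tableaux of shape 2×n are counted by C_n; here n = 11. So Q = C_11 = 58786.
A rooted plane tree with 10 edges has 11 nodes, and the count is C_10. So R = C_10 = 16796.
P + Q − R = 208012 + 58786 − 16796 = 250002.

250002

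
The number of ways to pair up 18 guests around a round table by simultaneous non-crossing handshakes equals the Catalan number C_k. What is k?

9

With 18 = 2·9 people, non-crossing handshake pairings are non-crossing perfect matchings on a circle, counted by C_9.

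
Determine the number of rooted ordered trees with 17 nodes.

A rooted plane tree on 17 nodes has 16 edges, and such trees are counted by C_16.
C_16 = C(32,16)/17 = 601080390/17 = 35357670.

35357670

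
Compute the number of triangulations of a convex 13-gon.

Triangulations of a convex m-gon are counted by C_{m−2}; with m = 13 this is C_11.
C_11 = C(22,11)/12 = 705432/12 = 58786.

58786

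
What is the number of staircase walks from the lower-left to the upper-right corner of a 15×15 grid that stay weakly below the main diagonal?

Monotone paths in an n×n grid that stay weakly below the diagonal are counted by C_n; here n = 15.
C_15 = 9694845.

9694845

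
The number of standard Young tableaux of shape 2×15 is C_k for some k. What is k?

15

Standard Young tableaux of shape 2×n are counted by C_n; here n = 15.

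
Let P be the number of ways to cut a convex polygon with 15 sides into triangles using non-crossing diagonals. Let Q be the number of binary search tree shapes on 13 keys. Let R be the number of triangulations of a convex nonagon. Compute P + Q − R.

1485371

The number of triangulations of a 15-gon is the Catalan number C_13 (index = sides − 2). So P = C_13 = 742900.
Binary trees (left/right distinguished) on n nodes are counted by C_n; here n = 13. So Q = C_13 = 742900.
The number of triangulations of a 9-gon is the Catalan number C_7 (index = sides − 2). So R = C_7 = 429.
P + Q − R = 742900 + 742900 − 429 = 1485371.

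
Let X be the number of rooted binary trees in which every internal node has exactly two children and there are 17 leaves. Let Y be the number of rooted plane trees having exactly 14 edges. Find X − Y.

A full binary tree with L leaves has L−1 internal nodes and is counted by C_{L−1}; L = 17 gives C_16. So X = C_16 = 35357670.
A rooted plane tree with 14 edges has 15 nodes, and the count is C_14. So Y = C_14 = 2674440.
X − Y = 35357670 − 2674440 = 32683230.

32683230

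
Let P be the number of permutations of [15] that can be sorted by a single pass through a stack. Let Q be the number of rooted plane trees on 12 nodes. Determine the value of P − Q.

Stack-sortable permutations are exactly the 231-avoiding ones, counted by C_n; here n = 15. So P = C_15 = 9694845.
A rooted plane tree on 12 nodes has 11 edges, and such trees are counted by C_11. So Q = C_11 = 58786.
P − Q = 9694845 − 58786 = 9636059.

9636059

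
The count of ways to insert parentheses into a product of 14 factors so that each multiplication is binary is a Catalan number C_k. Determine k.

13

Ways to associate a product of 14 factors correspond to binary trees on 14 leaves, so the count is C_13.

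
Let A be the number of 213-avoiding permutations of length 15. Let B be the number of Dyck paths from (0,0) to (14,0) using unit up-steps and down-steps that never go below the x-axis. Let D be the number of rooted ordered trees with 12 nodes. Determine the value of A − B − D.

For any fixed pattern of length 3, the pattern-avoiding permutations of [15] number C_15. So A = C_15 = 9694845.
Dyck paths of semilength n (length 2n) are counted by C_n; here n = 7. So B = C_7 = 429.
A rooted plane tree on 12 nodes has 11 edges, and such trees are counted by C_11. So D = C_11 = 58786.
A − B − D = 9694845 − 429 − 58786 = 9635630.

9635630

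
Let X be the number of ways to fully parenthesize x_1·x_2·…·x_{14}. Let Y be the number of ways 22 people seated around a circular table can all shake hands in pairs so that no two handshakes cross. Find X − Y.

Bracketing 14 factors into binary products is counted by C_{14−1} = C_13. So X = C_13 = 742900.
Non-crossing handshake pairings of 2n people are counted by C_n; 22 people gives n = 11. So Y = C_11 = 58786.
X − Y = 742900 − 58786 = 684114.

684114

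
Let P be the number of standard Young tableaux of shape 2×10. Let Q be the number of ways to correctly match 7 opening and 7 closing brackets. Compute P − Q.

By the hook-length formula (or a Dyck-path bijection), SYT of shape 2×10 number C_10. So P = C_10 = 16796.
Balanced strings of n pairs of brackets are counted by C_n; here n = 7. So Q = C_7 = 429.
P − Q = 16796 − 429 = 16367.

16367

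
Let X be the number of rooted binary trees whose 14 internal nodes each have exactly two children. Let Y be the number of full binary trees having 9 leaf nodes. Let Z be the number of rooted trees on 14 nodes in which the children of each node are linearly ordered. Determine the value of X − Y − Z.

1930110

Full binary trees with n internal nodes are counted by C_n; here n = 14. So X = C_14 = 2674440.
Full binary trees with 9 leaves have 9−1 = 8 internal nodes, so there are C_8 of them. So Y = C_8 = 1430.
Rooted ordered (plane) trees on m nodes have m−1 edges and are counted by C_{m−1}; m = 14 gives C_13. So Z = C_13 = 742900.
X − Y − Z = 2674440 − 1430 − 742900 = 1930110.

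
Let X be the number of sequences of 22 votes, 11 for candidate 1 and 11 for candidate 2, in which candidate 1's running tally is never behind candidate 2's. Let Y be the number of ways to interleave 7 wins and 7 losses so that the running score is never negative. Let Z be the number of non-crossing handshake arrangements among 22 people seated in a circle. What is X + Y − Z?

429

Reading a vote for the leader as '(' and for the other as ')' turns such a sequence into a balanced string of 11 pairs, so the count is C_11. So X = C_11 = 58786.
Reading a vote for the leader as '(' and for the other as ')' turns such a sequence into a balanced string of 7 pairs, so the count is C_7. So Y = C_7 = 429.
With 22 = 2·11 people, non-crossing handshake pairings are non-crossing perfect matchings on a circle, counted by C_11. So Z = C_11 = 58786.
X + Y − Z = 58786 + 429 − 58786 = 429.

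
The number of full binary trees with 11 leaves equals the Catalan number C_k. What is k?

10

A full binary tree with L leaves has L−1 internal nodes and is counted by C_{L−1}; L = 11 gives C_10.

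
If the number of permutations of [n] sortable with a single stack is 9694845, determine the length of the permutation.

Stack-sortable permutations of [n] are counted by C_n. Since C_15 = 9694845, the index is 15.

15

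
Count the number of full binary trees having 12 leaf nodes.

Full binary trees with 12 leaves have 12−1 = 11 internal nodes, so there are C_11 of them.
C_11 = C(22,11)/12 = 705432/12 = 58786.

58786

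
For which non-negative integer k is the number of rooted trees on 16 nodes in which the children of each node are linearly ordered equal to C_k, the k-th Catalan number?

15

A rooted plane tree on 16 nodes has 15 edges, and such trees are counted by C_15.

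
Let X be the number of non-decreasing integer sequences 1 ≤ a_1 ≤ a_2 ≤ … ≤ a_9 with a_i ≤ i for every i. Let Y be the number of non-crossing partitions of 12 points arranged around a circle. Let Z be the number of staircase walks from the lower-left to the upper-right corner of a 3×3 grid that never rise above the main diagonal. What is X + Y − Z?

Weakly increasing sequences with a_i ≤ i biject with Dyck paths of semilength 9, so there are C_9. So X = C_9 = 4862.
Non-crossing partitions of an n-element set are counted by C_n; here n = 12. So Y = C_12 = 208012.
Monotone paths in an n×n grid that stay weakly below the diagonal are counted by C_n; here n = 3. So Z = C_3 = 5.
X + Y − Z = 4862 + 208012 − 5 = 212869.

212869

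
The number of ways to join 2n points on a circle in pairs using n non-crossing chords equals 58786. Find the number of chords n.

11

Non-crossing pairings of 2n points on a circle are counted by C_n; 58786 = C_11.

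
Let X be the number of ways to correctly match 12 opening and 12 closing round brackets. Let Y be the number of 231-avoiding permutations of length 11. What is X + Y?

266798

With 12 pairs the number of balanced bracket strings is the Catalan number C_12. So X = C_12 = 208012.
For any fixed pattern of length 3, the pattern-avoiding permutations of [11] number C_11. So Y = C_11 = 58786.
X + Y = 208012 + 58786 = 266798.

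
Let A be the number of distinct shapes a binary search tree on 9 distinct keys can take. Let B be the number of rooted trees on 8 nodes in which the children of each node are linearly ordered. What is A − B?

Rooted binary trees with 9 nodes (each child slot possibly empty) number C_9. So A = C_9 = 4862.
Rooted ordered (plane) trees on m nodes have m−1 edges and are counted by C_{m−1}; m = 8 gives C_7. So B = C_7 = 429.
A − B = 4862 − 429 = 4433.

4433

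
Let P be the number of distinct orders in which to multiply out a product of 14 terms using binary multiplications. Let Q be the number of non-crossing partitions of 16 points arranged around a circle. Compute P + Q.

Parenthesizations of m factors correspond to full binary trees with m leaves, counted by C_{m−1}; m = 14 gives C_13. So P = C_13 = 742900.
The non-crossing partitions of [16] form a lattice of size C_16. So Q = C_16 = 35357670.
P + Q = 742900 + 35357670 = 36100570.

36100570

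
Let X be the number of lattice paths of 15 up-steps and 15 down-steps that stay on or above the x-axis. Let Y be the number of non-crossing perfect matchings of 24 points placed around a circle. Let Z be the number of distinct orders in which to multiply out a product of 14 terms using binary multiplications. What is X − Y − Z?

Paths of 15 up- and 15 down-steps that never dip below the axis are Dyck paths; their count is C_15. So X = C_15 = 9694845.
Non-crossing perfect matchings of 2n points on a circle are counted by C_n; with 24 points, n = 12. So Y = C_12 = 208012.
Ways to associate a product of 14 factors correspond to binary trees on 14 leaves, so the count is C_13. So Z = C_13 = 742900.
X − Y − Z = 9694845 − 208012 − 742900 = 8743933.

8743933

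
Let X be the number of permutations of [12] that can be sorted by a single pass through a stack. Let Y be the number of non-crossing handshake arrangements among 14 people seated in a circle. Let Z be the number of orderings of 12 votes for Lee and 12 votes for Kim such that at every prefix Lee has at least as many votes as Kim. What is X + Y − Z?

Stack-sortable permutations are exactly the 231-avoiding ones, counted by C_n; here n = 12. So X = C_12 = 208012.
With 14 = 2·7 people, non-crossing handshake pairings are non-crossing perfect matchings on a circle, counted by C_7. So Y = C_7 = 429.
Reading a vote for the leader as '(' and for the other as ')' turns such a sequence into a balanced string of 12 pairs, so the count is C_12. So Z = C_12 = 208012.
X + Y − Z = 208012 + 429 − 208012 = 429.

429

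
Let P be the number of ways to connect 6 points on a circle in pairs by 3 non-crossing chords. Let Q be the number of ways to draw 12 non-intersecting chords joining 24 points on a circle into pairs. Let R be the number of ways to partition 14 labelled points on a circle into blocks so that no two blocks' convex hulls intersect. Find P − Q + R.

2466433

Pairing 6 circle points by 3 non-crossing chords gives C_3 matchings. So P = C_3 = 5.
Pairing 24 circle points by 12 non-crossing chords gives C_12 matchings. So Q = C_12 = 208012.
The non-crossing partitions of [14] form a lattice of size C_14. So R = C_14 = 2674440.
P − Q + R = 5 − 208012 + 2674440 = 2466433.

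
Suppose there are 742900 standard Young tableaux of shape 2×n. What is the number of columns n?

Standard Young tableaux of shape 2×n are counted by C_n. Since C_13 = 742900, the index is 13.

13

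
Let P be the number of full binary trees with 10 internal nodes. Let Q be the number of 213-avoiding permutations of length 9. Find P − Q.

The number of full binary trees on 10 internal nodes is the Catalan number C_10. So P = C_10 = 16796.
For any fixed pattern of length 3, the pattern-avoiding permutations of [9] number C_9. So Q = C_9 = 4862.
P − Q = 16796 − 4862 = 11934.

11934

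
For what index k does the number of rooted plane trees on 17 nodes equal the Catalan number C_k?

A rooted plane tree on 17 nodes has 16 edges, and such trees are counted by C_16.

16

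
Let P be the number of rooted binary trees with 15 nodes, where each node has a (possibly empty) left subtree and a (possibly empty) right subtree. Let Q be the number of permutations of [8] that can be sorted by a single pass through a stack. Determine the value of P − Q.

There are C_n binary search tree shapes on n keys; with n = 15 that is C_15. So P = C_15 = 9694845.
Stack-sortable permutations are exactly the 231-avoiding ones, counted by C_n; here n = 8. So Q = C_8 = 1430.
P − Q = 9694845 − 1430 = 9693415.

9693415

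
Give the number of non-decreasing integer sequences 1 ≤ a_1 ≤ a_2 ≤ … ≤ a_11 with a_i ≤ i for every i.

58786

Weakly increasing sequences with a_i ≤ i biject with Dyck paths of semilength 11, so there are C_11.
C_11 = C(22,11)/12 = 705432/12 = 58786.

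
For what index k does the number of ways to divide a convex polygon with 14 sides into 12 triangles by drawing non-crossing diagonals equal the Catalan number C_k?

12

The number of triangulations of a 14-gon is the Catalan number C_12 (index = sides − 2).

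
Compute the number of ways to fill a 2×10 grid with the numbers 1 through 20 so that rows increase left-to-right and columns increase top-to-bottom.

By the hook-length formula (or a Dyck-path bijection), SYT of shape 2×10 number C_10.
C_10 = C_9 · 2(2·9+1)/(9+2) = 4862 · 38/11 = 16796.

16796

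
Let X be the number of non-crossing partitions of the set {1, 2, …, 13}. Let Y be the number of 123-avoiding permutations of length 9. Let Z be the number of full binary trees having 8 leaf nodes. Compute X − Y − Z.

The non-crossing partitions of [13] form a lattice of size C_13. So X = C_13 = 742900.
Permutations of [n] avoiding any single length-3 pattern are counted by C_n; here n = 9. So Y = C_9 = 4862.
Full binary trees with 8 leaves have 8−1 = 7 internal nodes, so there are C_7 of them. So Z = C_7 = 429.
X − Y − Z = 742900 − 4862 − 429 = 737609.

737609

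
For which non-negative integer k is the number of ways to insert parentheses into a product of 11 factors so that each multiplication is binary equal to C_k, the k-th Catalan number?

Ways to associate a product of 11 factors correspond to binary trees on 11 leaves, so the count is C_10.

10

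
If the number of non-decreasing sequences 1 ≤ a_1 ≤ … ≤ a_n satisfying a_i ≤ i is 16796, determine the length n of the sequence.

10

Such sub-staircase sequences of length n are counted by C_n. Since C_10 = 16796, the index is 10.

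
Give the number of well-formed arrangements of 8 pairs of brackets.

1430

A balanced arrangement of 8 bracket pairs is a Dyck word of semilength 8, so the count is C_8.
C_8 = C(16,8)/9 = 12870/9 = 1430.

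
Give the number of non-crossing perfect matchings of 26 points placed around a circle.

742900

Non-crossing perfect matchings of 2n points on a circle are counted by C_n; with 26 points, n = 13.
C_13 = C(26,13)/14 = 10400600/14 = 742900.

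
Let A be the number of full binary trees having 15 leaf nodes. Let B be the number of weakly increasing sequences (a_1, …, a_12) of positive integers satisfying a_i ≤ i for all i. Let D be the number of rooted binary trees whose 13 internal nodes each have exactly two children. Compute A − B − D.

1723528

Full binary trees with 15 leaves have 15−1 = 14 internal nodes, so there are C_14 of them. So A = C_14 = 2674440.
Weakly increasing sequences with a_i ≤ i biject with Dyck paths of semilength 12, so there are C_12. So B = C_12 = 208012.
Full binary trees with n internal nodes are counted by C_n; here n = 13. So D = C_13 = 742900.
A − B − D = 2674440 − 208012 − 742900 = 1723528.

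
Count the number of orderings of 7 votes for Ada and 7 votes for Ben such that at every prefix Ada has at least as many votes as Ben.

429

Ballot sequences with n votes each where one side never trails are Dyck words, counted by C_n; here n = 7.
C_7 = C(14,7)/8 = 3432/8 = 429.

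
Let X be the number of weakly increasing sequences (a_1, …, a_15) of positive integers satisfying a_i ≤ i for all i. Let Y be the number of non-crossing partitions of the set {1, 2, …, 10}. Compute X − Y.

9678049

Weakly increasing sequences with a_i ≤ i biject with Dyck paths of semilength 15, so there are C_15. So X = C_15 = 9694845.
The non-crossing partitions of [10] form a lattice of size C_10. So Y = C_10 = 16796.
X − Y = 9694845 − 16796 = 9678049.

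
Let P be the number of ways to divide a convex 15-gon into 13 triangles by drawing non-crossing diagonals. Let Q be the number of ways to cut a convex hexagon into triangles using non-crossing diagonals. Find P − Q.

A convex 15-gon is triangulated into 13 triangles, and the number of such triangulations is the Catalan number C_{15−2} = C_13. So P = C_13 = 742900.
Triangulations of a convex m-gon are counted by C_{m−2}; with m = 6 this is C_4. So Q = C_4 = 14.
P − Q = 742900 − 14 = 742886.

742886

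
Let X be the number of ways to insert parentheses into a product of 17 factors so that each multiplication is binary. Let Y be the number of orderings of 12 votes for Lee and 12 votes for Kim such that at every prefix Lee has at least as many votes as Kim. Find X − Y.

Parenthesizations of m factors correspond to full binary trees with m leaves, counted by C_{m−1}; m = 17 gives C_16. So X = C_16 = 35357670.
Ballot sequences with n votes each where one side never trails are Dyck words, counted by C_n; here n = 12. So Y = C_12 = 208012.
X − Y = 35357670 − 208012 = 35149658.

35149658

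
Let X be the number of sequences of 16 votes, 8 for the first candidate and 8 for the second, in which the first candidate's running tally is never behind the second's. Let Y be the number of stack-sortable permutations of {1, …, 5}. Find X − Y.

Reading a vote for the leader as '(' and for the other as ')' turns such a sequence into a balanced string of 8 pairs, so the count is C_8. So X = C_8 = 1430.
Stack-sortable permutations are exactly the 231-avoiding ones, counted by C_n; here n = 5. So Y = C_5 = 42.
X − Y = 1430 − 42 = 1388.

1388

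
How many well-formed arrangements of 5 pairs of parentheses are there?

42

A balanced arrangement of 5 bracket pairs is a Dyck word of semilength 5, so the count is C_5.
C_5 = C(10,5)/6 = 252/6 = 42.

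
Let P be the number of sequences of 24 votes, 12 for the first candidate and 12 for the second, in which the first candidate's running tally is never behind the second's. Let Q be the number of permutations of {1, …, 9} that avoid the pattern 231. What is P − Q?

Ballot sequences with n votes each where one side never trails are Dyck words, counted by C_n; here n = 12. So P = C_12 = 208012.
Permutations of [n] avoiding any single length-3 pattern are counted by C_n; here n = 9. So Q = C_9 = 4862.
P − Q = 208012 − 4862 = 203150.

203150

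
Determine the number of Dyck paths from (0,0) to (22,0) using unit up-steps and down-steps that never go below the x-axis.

A Dyck path with 11 up-steps and 11 down-steps has semilength 11, so there are C_11 of them.
C_11 = C(22,11)/12 = 705432/12 = 58786.

58786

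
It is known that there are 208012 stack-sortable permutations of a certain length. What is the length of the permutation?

Stack-sortable permutations of [n] are counted by C_n, and C_12 = 208012.

12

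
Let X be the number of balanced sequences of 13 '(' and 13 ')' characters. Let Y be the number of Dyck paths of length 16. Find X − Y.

741470

A balanced arrangement of 13 bracket pairs is a Dyck word of semilength 13, so the count is C_13. So X = C_13 = 742900.
Paths of 8 up- and 8 down-steps that never dip below the axis are Dyck paths; their count is C_8. So Y = C_8 = 1430.
X − Y = 742900 − 1430 = 741470.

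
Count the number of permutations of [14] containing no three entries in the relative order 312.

2674440

For any fixed pattern of length 3, the pattern-avoiding permutations of [14] number C_14.
C_14 = C(28,14)/15 = 40116600/15 = 2674440.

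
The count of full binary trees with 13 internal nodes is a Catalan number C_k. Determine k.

Full binary trees with n internal nodes are counted by C_n; here n = 13.

13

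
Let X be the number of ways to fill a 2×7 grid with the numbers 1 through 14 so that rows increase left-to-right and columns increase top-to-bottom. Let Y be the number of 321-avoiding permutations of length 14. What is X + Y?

Standard Young tableaux of shape 2×n are counted by C_n; here n = 7. So X = C_7 = 429.
Permutations of [n] avoiding any single length-3 pattern are counted by C_n; here n = 14. So Y = C_14 = 2674440.
X + Y = 429 + 2674440 = 2674869.

2674869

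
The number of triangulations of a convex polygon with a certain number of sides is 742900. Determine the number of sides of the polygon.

15

Triangulations of a convex m-gon are counted by C_{m−2}; 742900 = C_13.
So m − 2 = 13, giving m = 15 sides.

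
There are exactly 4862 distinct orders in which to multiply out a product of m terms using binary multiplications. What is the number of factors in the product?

Parenthesizations of m factors are counted by C_{m−1}; 4862 = C_9.
So the index is 9, and the number of factors is 9 + 1 = 10.

10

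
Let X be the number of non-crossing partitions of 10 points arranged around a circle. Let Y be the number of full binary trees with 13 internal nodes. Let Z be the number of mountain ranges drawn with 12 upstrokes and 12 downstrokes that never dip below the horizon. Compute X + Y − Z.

Non-crossing partitions of an n-element set are counted by C_n; here n = 10. So X = C_10 = 16796.
The number of full binary trees on 13 internal nodes is the Catalan number C_13. So Y = C_13 = 742900.
Paths of 12 up- and 12 down-steps that never dip below the axis are Dyck paths; their count is C_12. So Z = C_12 = 208012.
X + Y − Z = 16796 + 742900 − 208012 = 551684.

551684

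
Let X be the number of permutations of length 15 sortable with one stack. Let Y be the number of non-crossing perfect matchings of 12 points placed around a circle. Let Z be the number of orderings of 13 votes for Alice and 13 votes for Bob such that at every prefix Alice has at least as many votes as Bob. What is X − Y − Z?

Stack-sortable permutations are exactly the 231-avoiding ones, counted by C_n; here n = 15. So X = C_15 = 9694845.
Non-crossing perfect matchings of 2n points on a circle are counted by C_n; with 12 points, n = 6. So Y = C_6 = 132.
Reading a vote for the leader as '(' and for the other as ')' turns such a sequence into a balanced string of 13 pairs, so the count is C_13. So Z = C_13 = 742900.
X − Y − Z = 9694845 − 132 − 742900 = 8951813.

8951813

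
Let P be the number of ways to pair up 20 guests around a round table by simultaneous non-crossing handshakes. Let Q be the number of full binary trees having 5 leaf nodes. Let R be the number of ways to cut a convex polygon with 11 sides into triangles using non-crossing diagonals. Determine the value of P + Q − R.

With 20 = 2·10 people, non-crossing handshake pairings are non-crossing perfect matchings on a circle, counted by C_10. So P = C_10 = 16796.
A full binary tree with L leaves has L−1 internal nodes and is counted by C_{L−1}; L = 5 gives C_4. So Q = C_4 = 14.
Triangulations of a convex m-gon are counted by C_{m−2}; with m = 11 this is C_9. So R = C_9 = 4862.
P + Q − R = 16796 + 14 − 4862 = 11948.

11948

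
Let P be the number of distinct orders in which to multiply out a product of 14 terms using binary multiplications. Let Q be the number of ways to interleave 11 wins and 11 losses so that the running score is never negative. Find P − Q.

684114

Ways to associate a product of 14 factors correspond to binary trees on 14 leaves, so the count is C_13. So P = C_13 = 742900.
Ballot sequences with n votes each where one side never trails are Dyck words, counted by C_n; here n = 11. So Q = C_11 = 58786.
P − Q = 742900 − 58786 = 684114.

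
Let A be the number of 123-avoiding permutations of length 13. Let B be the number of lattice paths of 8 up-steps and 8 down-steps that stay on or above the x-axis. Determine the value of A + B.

Permutations of [n] avoiding any single length-3 pattern are counted by C_n; here n = 13. So A = C_13 = 742900.
Dyck paths of semilength n (length 2n) are counted by C_n; here n = 8. So B = C_8 = 1430.
A + B = 742900 + 1430 = 744330.

744330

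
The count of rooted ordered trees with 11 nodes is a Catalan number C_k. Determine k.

10

A rooted plane tree on 11 nodes has 10 edges, and such trees are counted by C_10.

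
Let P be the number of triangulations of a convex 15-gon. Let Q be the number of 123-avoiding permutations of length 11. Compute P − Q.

684114

A convex 15-gon is triangulated into 13 triangles, and the number of such triangulations is the Catalan number C_{15−2} = C_13. So P = C_13 = 742900.
For any fixed pattern of length 3, the pattern-avoiding permutations of [11] number C_11. So Q = C_11 = 58786.
P − Q = 742900 − 58786 = 684114.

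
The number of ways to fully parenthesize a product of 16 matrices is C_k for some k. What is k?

Ways to associate a product of 16 factors correspond to binary trees on 16 leaves, so the count is C_15.

15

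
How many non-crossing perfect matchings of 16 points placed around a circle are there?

Pairing 16 circle points by 8 non-crossing chords gives C_8 matchings.
C_8 = C_7 · 2(2·7+1)/(7+2) = 429 · 30/9 = 1430.

1430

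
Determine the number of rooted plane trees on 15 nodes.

Rooted ordered (plane) trees on m nodes have m−1 edges and are counted by C_{m−1}; m = 15 gives C_14.
C_14 = C(28,14)/15 = 40116600/15 = 2674440.

2674440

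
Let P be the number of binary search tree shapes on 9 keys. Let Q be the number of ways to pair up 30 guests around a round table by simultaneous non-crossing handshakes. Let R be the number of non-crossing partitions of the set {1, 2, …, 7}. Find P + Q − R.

9699278

Binary trees (left/right distinguished) on n nodes are counted by C_n; here n = 9. So P = C_9 = 4862.
Non-crossing handshake pairings of 2n people are counted by C_n; 30 people gives n = 15. So Q = C_15 = 9694845.
The non-crossing partitions of [7] form a lattice of size C_7. So R = C_7 = 429.
P + Q − R = 4862 + 9694845 − 429 = 9699278.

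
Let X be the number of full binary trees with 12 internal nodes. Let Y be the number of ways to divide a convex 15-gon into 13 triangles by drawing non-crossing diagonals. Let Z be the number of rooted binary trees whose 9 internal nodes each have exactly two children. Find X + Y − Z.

946050

Full binary trees with n internal nodes are counted by C_n; here n = 12. So X = C_12 = 208012.
Triangulations of a convex m-gon are counted by C_{m−2}; with m = 15 this is C_13. So Y = C_13 = 742900.
Full binary trees with n internal nodes are counted by C_n; here n = 9. So Z = C_9 = 4862.
X + Y − Z = 208012 + 742900 − 4862 = 946050.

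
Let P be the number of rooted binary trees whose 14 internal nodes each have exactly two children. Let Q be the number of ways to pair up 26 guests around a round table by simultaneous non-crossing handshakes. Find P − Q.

Full binary trees with n internal nodes are counted by C_n; here n = 14. So P = C_14 = 2674440.
With 26 = 2·13 people, non-crossing handshake pairings are non-crossing perfect matchings on a circle, counted by C_13. So Q = C_13 = 742900.
P − Q = 2674440 − 742900 = 1931540.

1931540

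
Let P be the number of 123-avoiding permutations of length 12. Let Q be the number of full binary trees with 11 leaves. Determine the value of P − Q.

191216

For any fixed pattern of length 3, the pattern-avoiding permutations of [12] number C_12. So P = C_12 = 208012.
A full binary tree with L leaves has L−1 internal nodes and is counted by C_{L−1}; L = 11 gives C_10. So Q = C_10 = 16796.
P − Q = 208012 − 16796 = 191216.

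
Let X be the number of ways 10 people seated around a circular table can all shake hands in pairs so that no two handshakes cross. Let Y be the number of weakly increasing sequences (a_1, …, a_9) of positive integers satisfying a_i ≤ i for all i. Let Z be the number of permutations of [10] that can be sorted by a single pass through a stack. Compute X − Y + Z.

Non-crossing handshake pairings of 2n people are counted by C_n; 10 people gives n = 5. So X = C_5 = 42.
Such sub-staircase sequences of length n are counted by C_n; here n = 9. So Y = C_9 = 4862.
By Knuth's characterisation, the stack-sortable permutations of length 10 are the 231-avoiders, numbering C_10. So Z = C_10 = 16796.
X − Y + Z = 42 − 4862 + 16796 = 11976.

11976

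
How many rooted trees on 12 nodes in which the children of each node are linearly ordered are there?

A rooted plane tree on 12 nodes has 11 edges, and such trees are counted by C_11.
C_11 = C_10 · 2(2·10+1)/(10+2) = 16796 · 42/12 = 58786.

58786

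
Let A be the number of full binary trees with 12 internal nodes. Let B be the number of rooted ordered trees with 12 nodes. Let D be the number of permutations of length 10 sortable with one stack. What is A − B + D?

The number of full binary trees on 12 internal nodes is the Catalan number C_12. So A = C_12 = 208012.
Rooted ordered (plane) trees on m nodes have m−1 edges and are counted by C_{m−1}; m = 12 gives C_11. So B = C_11 = 58786.
Stack-sortable permutations are exactly the 231-avoiding ones, counted by C_n; here n = 10. So D = C_10 = 16796.
A − B + D = 208012 − 58786 + 16796 = 166022.

166022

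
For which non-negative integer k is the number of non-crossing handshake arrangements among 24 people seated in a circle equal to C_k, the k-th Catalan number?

With 24 = 2·12 people, non-crossing handshake pairings are non-crossing perfect matchings on a circle, counted by C_12.

12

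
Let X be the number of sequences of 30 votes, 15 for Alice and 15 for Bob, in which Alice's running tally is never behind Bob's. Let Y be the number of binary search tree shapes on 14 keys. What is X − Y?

7020405

Ballot sequences with n votes each where one side never trails are Dyck words, counted by C_n; here n = 15. So X = C_15 = 9694845.
Rooted binary trees with 14 nodes (each child slot possibly empty) number C_14. So Y = C_14 = 2674440.
X − Y = 9694845 − 2674440 = 7020405.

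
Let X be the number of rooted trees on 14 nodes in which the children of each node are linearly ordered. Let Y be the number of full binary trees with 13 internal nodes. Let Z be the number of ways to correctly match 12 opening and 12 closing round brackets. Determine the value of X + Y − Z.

1277788

Rooted ordered (plane) trees on m nodes have m−1 edges and are counted by C_{m−1}; m = 14 gives C_13. So X = C_13 = 742900.
Full binary trees with n internal nodes are counted by C_n; here n = 13. So Y = C_13 = 742900.
Balanced strings of n pairs of brackets are counted by C_n; here n = 12. So Z = C_12 = 208012.
X + Y − Z = 742900 + 742900 − 208012 = 1277788.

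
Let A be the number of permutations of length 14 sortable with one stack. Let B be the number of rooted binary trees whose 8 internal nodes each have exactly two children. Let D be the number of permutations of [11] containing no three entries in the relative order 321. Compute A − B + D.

Stack-sortable permutations are exactly the 231-avoiding ones, counted by C_n; here n = 14. So A = C_14 = 2674440.
The number of full binary trees on 8 internal nodes is the Catalan number C_8. So B = C_8 = 1430.
Permutations of [n] avoiding any single length-3 pattern are counted by C_n; here n = 11. So D = C_11 = 58786.
A − B + D = 2674440 − 1430 + 58786 = 2731796.

2731796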